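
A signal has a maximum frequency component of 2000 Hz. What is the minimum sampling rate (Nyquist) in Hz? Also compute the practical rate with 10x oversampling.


By Nyquist theorem, fs_min = 2 * fmax.
fs_min = 2 * 2000 = 4000 Hz
Practical rate = 10 * fs_min = 10 * 4000 = 40000 Hz

fs_min = 4000 Hz, fs_practical = 40000 Hz


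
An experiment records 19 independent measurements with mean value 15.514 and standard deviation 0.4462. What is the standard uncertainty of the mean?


The standard uncertainty for Type A evaluation is u = s / sqrt(n).
u = 0.4462 / sqrt(19)
u = 0.4462 / 4.3589
u = 0.1024

0.1024


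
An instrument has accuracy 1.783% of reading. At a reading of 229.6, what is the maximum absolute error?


Absolute error = (accuracy% / 100) * reading.
Error = (1.783 / 100) * 229.6
Error = 0.01783 * 229.6
Error = 4.0938

4.0938


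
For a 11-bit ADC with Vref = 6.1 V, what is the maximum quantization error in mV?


The maximum quantization error is +/- LSB/2.
LSB = Vref / 2^n = 6.1 / 2048 = 0.00297852 V
Max error = LSB / 2 = 0.00297852 / 2 = 0.00148926 V
Max error = 1.4893 mV

1.4893 mV


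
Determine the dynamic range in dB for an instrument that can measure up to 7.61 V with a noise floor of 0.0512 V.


Dynamic range = 20 * log10(Vmax / Vnoise).
DR = 20 * log10(7.61 / 0.0512)
DR = 20 * log10(148.63)
DR = 43.44 dB

43.44 dB


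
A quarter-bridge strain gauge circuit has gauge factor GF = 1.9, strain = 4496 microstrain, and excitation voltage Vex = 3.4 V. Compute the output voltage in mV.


Quarter bridge output: Vout = (GF * epsilon * Vex) / 4.
Vout = (1.9 * 4496e-6 * 3.4) / 4
Vout = 0.02904416 / 4 V
Vout = 0.00726104 V = 7.261 mV

7.261 mV


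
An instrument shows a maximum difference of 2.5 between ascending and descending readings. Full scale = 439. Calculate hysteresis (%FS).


Hysteresis = (max difference / full scale) * 100%.
H = (2.5 / 439) * 100
H = 0.569 %FS

0.569 %FS


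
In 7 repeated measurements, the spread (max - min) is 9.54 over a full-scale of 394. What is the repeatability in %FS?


Repeatability = (spread / full scale) * 100%.
R = (9.54 / 394) * 100
R = 2.421 %FS

2.421 %FS


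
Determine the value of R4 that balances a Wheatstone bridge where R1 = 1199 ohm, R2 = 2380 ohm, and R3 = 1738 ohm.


At balance: R1*R4 = R2*R3, so R4 = R2*R3/R1.
R4 = 2380 * 1738 / 1199
R4 = 4136440 / 1199
R4 = 3449.91 ohm

3449.91 ohm


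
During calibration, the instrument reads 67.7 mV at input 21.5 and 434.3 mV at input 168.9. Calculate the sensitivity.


Sensitivity = (y2 - y1) / (x2 - x1).
S = (434.3 - 67.7) / (168.9 - 21.5)
S = 366.6 / 147.4
S = 2.4871 mV/unit

2.4871 mV/unit


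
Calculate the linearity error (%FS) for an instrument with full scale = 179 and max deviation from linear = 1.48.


Linearity error = (max deviation / full scale) * 100%.
Linearity = (1.48 / 179) * 100
Linearity = 0.827 %FS

0.827 %FS


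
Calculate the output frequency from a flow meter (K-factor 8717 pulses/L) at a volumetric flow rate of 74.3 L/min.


Frequency = K * Q / 60 (converting L/min to L/s).
f = 8717 * 74.3 / 60
f = 647673.1 / 60
f = 10794.55 Hz

10794.55 Hz


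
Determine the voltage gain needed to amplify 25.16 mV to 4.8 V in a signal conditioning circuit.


Gain = Vout / Vin (converting to same units).
G = 4.8 V / 25.16 mV
G = 4800.0 mV / 25.16 mV
G = 190.78

190.78


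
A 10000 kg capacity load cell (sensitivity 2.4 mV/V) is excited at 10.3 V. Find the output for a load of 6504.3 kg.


Vout = rated_output * Vex * (load / capacity).
Vout = 2.4 * 10.3 * (6504.3 / 10000)
Vout = 2.4 * 10.3 * 0.65043
Vout = 16.079 mV

16.079 mV


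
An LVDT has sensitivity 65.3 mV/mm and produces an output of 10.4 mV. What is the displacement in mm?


Displacement = Vout / sensitivity.
d = 10.4 / 65.3
d = 0.159 mm

0.159 mm


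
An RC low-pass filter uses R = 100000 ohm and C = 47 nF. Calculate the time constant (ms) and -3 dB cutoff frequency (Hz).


Time constant: tau = R * C.
tau = 100000 * 4.70e-08 = 0.0047 s
tau = 4.7 ms
Cutoff frequency: fc = 1 / (2*pi*R*C).
fc = 1 / (2*pi*0.0047) = 33.86 Hz

tau = 4.7 ms, fc = 33.86 Hz


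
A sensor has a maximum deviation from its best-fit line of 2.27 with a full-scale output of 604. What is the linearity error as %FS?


Linearity error = (max deviation / full scale) * 100%.
Linearity = (2.27 / 604) * 100
Linearity = 0.376 %FS

0.376 %FS


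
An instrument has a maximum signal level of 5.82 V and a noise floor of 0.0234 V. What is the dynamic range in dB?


Dynamic range = 20 * log10(Vmax / Vnoise).
DR = 20 * log10(5.82 / 0.0234)
DR = 20 * log10(248.72)
DR = 47.91 dB

47.91 dB


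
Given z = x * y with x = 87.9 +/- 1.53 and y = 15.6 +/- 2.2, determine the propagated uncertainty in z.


For a product z = x*y, the relative uncertainty is:
uz/z = sqrt((ux/x)^2 + (uy/y)^2)
Relative uncertainties: ux/x = 1.53/87.9 = 0.017406
uy/y = 2.2/15.6 = 0.141026
z = 87.9 * 15.6 = 1371.2
uz = 1371.2 * sqrt(0.017406^2 + 0.141026^2) = 194.847

194.847


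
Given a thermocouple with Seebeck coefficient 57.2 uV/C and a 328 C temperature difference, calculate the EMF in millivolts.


The thermocouple output V = sensitivity * dT.
V = 57.2 uV/C * 328 C
V = 18761.6 uV
V = 18.762 mV

18.762 mV


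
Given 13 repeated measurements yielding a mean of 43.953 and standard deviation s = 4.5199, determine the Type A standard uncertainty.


The standard uncertainty for Type A evaluation is u = s / sqrt(n).
u = 4.5199 / sqrt(13)
u = 4.5199 / 3.6056
u = 1.2536

1.2536


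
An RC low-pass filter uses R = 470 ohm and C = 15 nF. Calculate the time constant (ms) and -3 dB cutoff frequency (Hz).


Time constant: tau = R * C.
tau = 470 * 1.50e-08 = 7.05e-06 s
tau = 0.0071 ms
Cutoff frequency: fc = 1 / (2*pi*R*C).
fc = 1 / (2*pi*7.05e-06) = 22575.17 Hz

tau = 0.0071 ms, fc = 22575.17 Hz


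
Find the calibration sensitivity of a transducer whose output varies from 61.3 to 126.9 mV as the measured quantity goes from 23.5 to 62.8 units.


Sensitivity = (y2 - y1) / (x2 - x1).
S = (126.9 - 61.3) / (62.8 - 23.5)
S = 65.6 / 39.3
S = 1.6692 mV/unit

1.6692 mV/unit


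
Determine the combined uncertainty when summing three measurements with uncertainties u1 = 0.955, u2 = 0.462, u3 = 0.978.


For a sum of independent quantities, uc = sqrt(u1^2 + u2^2 + u3^2).
uc = sqrt(0.955^2 + 0.462^2 + 0.978^2)
uc = sqrt(0.912025 + 0.213444 + 0.956484)
uc = 1.4429

1.4429


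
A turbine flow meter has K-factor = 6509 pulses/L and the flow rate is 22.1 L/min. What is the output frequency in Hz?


Frequency = K * Q / 60 (converting L/min to L/s).
f = 6509 * 22.1 / 60
f = 143848.9 / 60
f = 2397.48 Hz

2397.48 Hz


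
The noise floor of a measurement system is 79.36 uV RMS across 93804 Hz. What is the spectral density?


Noise spectral density = Vrms / sqrt(BW).
NSD = 79.36 / sqrt(93804)
NSD = 79.36 / 306.2744
NSD = 0.2591 uV/sqrt(Hz)

0.2591 uV/sqrt(Hz)


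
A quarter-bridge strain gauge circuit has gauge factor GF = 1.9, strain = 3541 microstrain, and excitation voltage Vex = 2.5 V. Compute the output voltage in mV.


Quarter bridge output: Vout = (GF * epsilon * Vex) / 4.
Vout = (1.9 * 3541e-6 * 2.5) / 4
Vout = 0.01681975 / 4 V
Vout = 0.00420494 V = 4.2049 mV

4.2049 mV


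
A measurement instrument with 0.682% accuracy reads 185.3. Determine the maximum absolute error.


Absolute error = (accuracy% / 100) * reading.
Error = (0.682 / 100) * 185.3
Error = 0.00682 * 185.3
Error = 1.2637

1.2637


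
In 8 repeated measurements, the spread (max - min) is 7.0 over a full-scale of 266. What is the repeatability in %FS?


Repeatability = (spread / full scale) * 100%.
R = (7.0 / 266) * 100
R = 2.632 %FS

2.632 %FS


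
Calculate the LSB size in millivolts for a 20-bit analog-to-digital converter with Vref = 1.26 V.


The resolution (LSB) of an ADC is Vref / 2^n.
LSB = 1.26 / 2^20
LSB = 1.26 / 1048576
LSB = 1.2e-06 V = 0.00120163 mV

0.00120163 mV


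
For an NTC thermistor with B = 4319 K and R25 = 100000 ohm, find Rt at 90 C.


NTC thermistor equation: Rt = R25 * exp(B * (1/T - 1/T25)).
T in Kelvin: 363.15 K, T25 = 298.15 K
1/T - 1/T25 = 1/363.15 - 1/298.15 = -0.00060033
B * (1/T - 1/T25) = 4319 * -0.00060033 = -2.5928
Rt = 100000 * exp(-2.5928) = 7480.7 ohm

7480.7 ohm


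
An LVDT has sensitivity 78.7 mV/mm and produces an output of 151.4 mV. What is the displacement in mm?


Displacement = Vout / sensitivity.
d = 151.4 / 78.7
d = 1.924 mm

1.924 mm


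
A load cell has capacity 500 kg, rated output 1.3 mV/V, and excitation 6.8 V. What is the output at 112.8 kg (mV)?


Vout = rated_output * Vex * (load / capacity).
Vout = 1.3 * 6.8 * (112.8 / 500)
Vout = 1.3 * 6.8 * 0.2256
Vout = 1.994 mV

1.994 mV


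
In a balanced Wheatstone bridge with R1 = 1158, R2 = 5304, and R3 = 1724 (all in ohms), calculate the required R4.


At balance: R1*R4 = R2*R3, so R4 = R2*R3/R1.
R4 = 5304 * 1724 / 1158
R4 = 9144096 / 1158
R4 = 7896.46 ohm

7896.46 ohm


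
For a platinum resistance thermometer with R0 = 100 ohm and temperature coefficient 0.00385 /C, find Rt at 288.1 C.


The RTD equation: Rt = R0 * (1 + alpha * T).
Rt = 100 * (1 + 0.00385 * 288.1)
Rt = 100 * (1 + 1.109185)
Rt = 100 * 2.109185
Rt = 210.918 ohm

210.918 ohm


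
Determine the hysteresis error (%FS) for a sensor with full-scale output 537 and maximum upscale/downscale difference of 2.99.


Hysteresis = (max difference / full scale) * 100%.
H = (2.99 / 537) * 100
H = 0.557 %FS

0.557 %FS


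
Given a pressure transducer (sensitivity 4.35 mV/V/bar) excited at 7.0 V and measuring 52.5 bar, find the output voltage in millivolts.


Output = sensitivity * Vex * P.
Vout = 4.35 * 7.0 * 52.5
Vout = 30.45 * 52.5
Vout = 1598.62 mV

1598.62 mV


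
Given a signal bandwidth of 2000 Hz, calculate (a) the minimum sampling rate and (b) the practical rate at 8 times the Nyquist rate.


By Nyquist theorem, fs_min = 2 * fmax.
fs_min = 2 * 2000 = 4000 Hz
Practical rate = 8 * fs_min = 8 * 4000 = 32000 Hz

fs_min = 4000 Hz, fs_practical = 32000 Hz


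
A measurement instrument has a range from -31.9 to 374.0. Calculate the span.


Span = upper range - lower range.
Span = 374.0 - (-31.9)
Span = 405.9

405.9


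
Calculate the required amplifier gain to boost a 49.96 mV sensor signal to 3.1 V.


Gain = Vout / Vin (converting to same units).
G = 3.1 V / 49.96 mV
G = 3100.0 mV / 49.96 mV
G = 62.05

62.05


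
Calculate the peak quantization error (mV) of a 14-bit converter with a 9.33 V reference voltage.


The maximum quantization error is +/- LSB/2.
LSB = Vref / 2^n = 9.33 / 16384 = 0.00056946 V
Max error = LSB / 2 = 0.00056946 / 2 = 0.00028473 V
Max error = 0.2847 mV

0.2847 mV


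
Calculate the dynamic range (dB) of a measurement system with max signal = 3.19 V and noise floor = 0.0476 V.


Dynamic range = 20 * log10(Vmax / Vnoise).
DR = 20 * log10(3.19 / 0.0476)
DR = 20 * log10(67.02)
DR = 36.52 dB

36.52 dB


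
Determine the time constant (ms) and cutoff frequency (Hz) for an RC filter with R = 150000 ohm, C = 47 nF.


Time constant: tau = R * C.
tau = 150000 * 4.70e-08 = 0.00705 s
tau = 7.05 ms
Cutoff frequency: fc = 1 / (2*pi*R*C).
fc = 1 / (2*pi*0.00705) = 22.58 Hz

tau = 7.05 ms, fc = 22.58 Hz


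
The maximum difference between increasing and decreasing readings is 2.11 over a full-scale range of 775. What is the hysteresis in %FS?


Hysteresis = (max difference / full scale) * 100%.
H = (2.11 / 775) * 100
H = 0.272 %FS

0.272 %FS


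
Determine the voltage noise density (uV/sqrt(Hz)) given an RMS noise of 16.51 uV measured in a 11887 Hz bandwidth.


Noise spectral density = Vrms / sqrt(BW).
NSD = 16.51 / sqrt(11887)
NSD = 16.51 / 109.0275
NSD = 0.1514 uV/sqrt(Hz)

0.1514 uV/sqrt(Hz)


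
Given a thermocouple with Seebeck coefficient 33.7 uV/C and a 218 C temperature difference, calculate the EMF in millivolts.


The thermocouple output V = sensitivity * dT.
V = 33.7 uV/C * 218 C
V = 7346.6 uV
V = 7.347 mV

7.347 mV


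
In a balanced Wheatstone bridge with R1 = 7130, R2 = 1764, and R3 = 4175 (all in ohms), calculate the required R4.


At balance: R1*R4 = R2*R3, so R4 = R2*R3/R1.
R4 = 1764 * 4175 / 7130
R4 = 7364700 / 7130
R4 = 1032.92 ohm

1032.92 ohm


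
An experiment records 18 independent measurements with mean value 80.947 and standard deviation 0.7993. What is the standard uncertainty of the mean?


The standard uncertainty for Type A evaluation is u = s / sqrt(n).
u = 0.7993 / sqrt(18)
u = 0.7993 / 4.2426
u = 0.1884

0.1884


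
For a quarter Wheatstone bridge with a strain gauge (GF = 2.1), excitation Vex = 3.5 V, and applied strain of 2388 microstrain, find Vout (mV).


Quarter bridge output: Vout = (GF * epsilon * Vex) / 4.
Vout = (2.1 * 2388e-6 * 3.5) / 4
Vout = 0.0175518 / 4 V
Vout = 0.00438795 V = 4.388 mV

4.388 mV


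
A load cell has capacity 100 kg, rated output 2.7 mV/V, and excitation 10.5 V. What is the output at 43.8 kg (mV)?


Vout = rated_output * Vex * (load / capacity).
Vout = 2.7 * 10.5 * (43.8 / 100)
Vout = 2.7 * 10.5 * 0.438
Vout = 12.417 mV

12.417 mV


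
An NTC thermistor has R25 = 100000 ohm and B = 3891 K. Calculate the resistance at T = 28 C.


NTC thermistor equation: Rt = R25 * exp(B * (1/T - 1/T25)).
T in Kelvin: 301.15 K, T25 = 298.15 K
1/T - 1/T25 = 1/301.15 - 1/298.15 = -3.341e-05
B * (1/T - 1/T25) = 3891 * -3.341e-05 = -0.13
Rt = 100000 * exp(-0.13) = 87809.0 ohm

87809.0 ohm


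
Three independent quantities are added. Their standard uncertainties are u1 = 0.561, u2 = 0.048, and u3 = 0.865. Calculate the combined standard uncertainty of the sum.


For a sum of independent quantities, uc = sqrt(u1^2 + u2^2 + u3^2).
uc = sqrt(0.561^2 + 0.048^2 + 0.865^2)
uc = sqrt(0.314721 + 0.002304 + 0.748225)
uc = 1.0321

1.0321


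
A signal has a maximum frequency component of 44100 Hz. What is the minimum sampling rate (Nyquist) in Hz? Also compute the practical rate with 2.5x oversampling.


By Nyquist theorem, fs_min = 2 * fmax.
fs_min = 2 * 44100 = 88200 Hz
Practical rate = 2.5 * fs_min = 2.5 * 88200 = 220500 Hz

fs_min = 88200 Hz, fs_practical = 220500 Hz


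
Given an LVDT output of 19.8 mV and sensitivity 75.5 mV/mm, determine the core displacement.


Displacement = Vout / sensitivity.
d = 19.8 / 75.5
d = 0.262 mm

0.262 mm


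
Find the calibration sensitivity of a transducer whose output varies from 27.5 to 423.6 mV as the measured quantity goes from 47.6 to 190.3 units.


Sensitivity = (y2 - y1) / (x2 - x1).
S = (423.6 - 27.5) / (190.3 - 47.6)
S = 396.1 / 142.7
S = 2.7758 mV/unit

2.7758 mV/unit


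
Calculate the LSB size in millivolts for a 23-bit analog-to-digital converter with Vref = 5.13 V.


The resolution (LSB) of an ADC is Vref / 2^n.
LSB = 5.13 / 2^23
LSB = 5.13 / 8388608
LSB = 6.1e-07 V = 0.00061154 mV

0.00061154 mV


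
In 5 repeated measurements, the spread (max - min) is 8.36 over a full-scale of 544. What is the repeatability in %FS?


Repeatability = (spread / full scale) * 100%.
R = (8.36 / 544) * 100
R = 1.537 %FS

1.537 %FS


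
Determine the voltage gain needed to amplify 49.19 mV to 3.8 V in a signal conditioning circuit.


Gain = Vout / Vin (converting to same units).
G = 3.8 V / 49.19 mV
G = 3800.0 mV / 49.19 mV
G = 77.25

77.25


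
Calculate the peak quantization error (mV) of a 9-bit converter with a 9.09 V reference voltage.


The maximum quantization error is +/- LSB/2.
LSB = Vref / 2^n = 9.09 / 512 = 0.01775391 V
Max error = LSB / 2 = 0.01775391 / 2 = 0.00887695 V
Max error = 8.877 mV

8.877 mV


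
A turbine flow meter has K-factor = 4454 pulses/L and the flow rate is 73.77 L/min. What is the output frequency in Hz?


Frequency = K * Q / 60 (converting L/min to L/s).
f = 4454 * 73.77 / 60
f = 328571.58 / 60
f = 5476.19 Hz

5476.19 Hz


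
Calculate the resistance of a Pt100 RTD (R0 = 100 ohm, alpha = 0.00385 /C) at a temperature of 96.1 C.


The RTD equation: Rt = R0 * (1 + alpha * T).
Rt = 100 * (1 + 0.00385 * 96.1)
Rt = 100 * (1 + 0.369985)
Rt = 100 * 1.369985
Rt = 136.999 ohm

136.999 ohm


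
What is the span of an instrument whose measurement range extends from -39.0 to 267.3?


Span = upper range - lower range.
Span = 267.3 - (-39.0)
Span = 306.3

306.3


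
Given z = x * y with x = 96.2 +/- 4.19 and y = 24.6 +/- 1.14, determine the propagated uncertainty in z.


For a product z = x*y, the relative uncertainty is:
uz/z = sqrt((ux/x)^2 + (uy/y)^2)
Relative uncertainties: ux/x = 4.19/96.2 = 0.043555
uy/y = 1.14/24.6 = 0.046341
z = 96.2 * 24.6 = 2366.5
uz = 2366.5 * sqrt(0.043555^2 + 0.046341^2) = 150.504

150.504


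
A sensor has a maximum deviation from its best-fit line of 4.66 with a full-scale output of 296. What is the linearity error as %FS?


Linearity error = (max deviation / full scale) * 100%.
Linearity = (4.66 / 296) * 100
Linearity = 1.574 %FS

1.574 %FS


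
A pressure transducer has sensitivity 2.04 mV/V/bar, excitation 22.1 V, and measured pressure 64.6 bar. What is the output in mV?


Output = sensitivity * Vex * P.
Vout = 2.04 * 22.1 * 64.6
Vout = 45.084 * 64.6
Vout = 2912.43 mV

2912.43 mV


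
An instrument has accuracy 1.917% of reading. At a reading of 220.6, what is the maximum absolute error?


Absolute error = (accuracy% / 100) * reading.
Error = (1.917 / 100) * 220.6
Error = 0.01917 * 220.6
Error = 4.2289

4.2289


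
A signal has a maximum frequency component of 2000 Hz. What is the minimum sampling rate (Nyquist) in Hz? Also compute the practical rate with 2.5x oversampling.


By Nyquist theorem, fs_min = 2 * fmax.
fs_min = 2 * 2000 = 4000 Hz
Practical rate = 2.5 * fs_min = 2.5 * 4000 = 10000 Hz

fs_min = 4000 Hz, fs_practical = 10000 Hz


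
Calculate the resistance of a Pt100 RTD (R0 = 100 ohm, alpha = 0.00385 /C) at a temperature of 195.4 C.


The RTD equation: Rt = R0 * (1 + alpha * T).
Rt = 100 * (1 + 0.00385 * 195.4)
Rt = 100 * (1 + 0.75229)
Rt = 100 * 1.75229
Rt = 175.229 ohm

175.229 ohm


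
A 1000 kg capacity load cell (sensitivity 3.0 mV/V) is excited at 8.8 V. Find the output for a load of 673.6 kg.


Vout = rated_output * Vex * (load / capacity).
Vout = 3.0 * 8.8 * (673.6 / 1000)
Vout = 3.0 * 8.8 * 0.6736
Vout = 17.783 mV

17.783 mV


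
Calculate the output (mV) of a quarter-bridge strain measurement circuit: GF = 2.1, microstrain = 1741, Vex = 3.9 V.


Quarter bridge output: Vout = (GF * epsilon * Vex) / 4.
Vout = (2.1 * 1741e-6 * 3.9) / 4
Vout = 0.01425879 / 4 V
Vout = 0.0035647 V = 3.5647 mV

3.5647 mV


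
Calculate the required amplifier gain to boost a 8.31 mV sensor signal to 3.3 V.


Gain = Vout / Vin (converting to same units).
G = 3.3 V / 8.31 mV
G = 3300.0 mV / 8.31 mV
G = 397.11

397.11


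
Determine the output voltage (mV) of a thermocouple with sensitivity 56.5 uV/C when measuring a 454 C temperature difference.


The thermocouple output V = sensitivity * dT.
V = 56.5 uV/C * 454 C
V = 25651.0 uV
V = 25.651 mV

25.651 mV


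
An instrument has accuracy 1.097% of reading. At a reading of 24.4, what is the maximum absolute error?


Absolute error = (accuracy% / 100) * reading.
Error = (1.097 / 100) * 24.4
Error = 0.01097 * 24.4
Error = 0.2677

0.2677


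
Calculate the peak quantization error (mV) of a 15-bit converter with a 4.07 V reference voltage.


The maximum quantization error is +/- LSB/2.
LSB = Vref / 2^n = 4.07 / 32768 = 0.00012421 V
Max error = LSB / 2 = 0.00012421 / 2 = 6.21e-05 V
Max error = 0.0621 mV

0.0621 mV


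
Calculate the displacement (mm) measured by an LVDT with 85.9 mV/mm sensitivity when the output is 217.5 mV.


Displacement = Vout / sensitivity.
d = 217.5 / 85.9
d = 2.532 mm

2.532 mm


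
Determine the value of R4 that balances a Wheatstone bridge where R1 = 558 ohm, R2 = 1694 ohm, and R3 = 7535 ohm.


At balance: R1*R4 = R2*R3, so R4 = R2*R3/R1.
R4 = 1694 * 7535 / 558
R4 = 12764290 / 558
R4 = 22875.07 ohm

22875.07 ohm


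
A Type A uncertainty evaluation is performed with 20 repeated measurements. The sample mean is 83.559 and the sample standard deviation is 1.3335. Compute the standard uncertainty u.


The standard uncertainty for Type A evaluation is u = s / sqrt(n).
u = 1.3335 / sqrt(20)
u = 1.3335 / 4.4721
u = 0.2982

0.2982


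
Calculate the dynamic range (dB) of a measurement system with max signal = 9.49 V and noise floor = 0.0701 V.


Dynamic range = 20 * log10(Vmax / Vnoise).
DR = 20 * log10(9.49 / 0.0701)
DR = 20 * log10(135.38)
DR = 42.63 dB

42.63 dB


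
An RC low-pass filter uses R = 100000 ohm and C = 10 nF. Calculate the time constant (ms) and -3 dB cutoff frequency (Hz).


Time constant: tau = R * C.
tau = 100000 * 1.00e-08 = 0.001 s
tau = 1.0 ms
Cutoff frequency: fc = 1 / (2*pi*R*C).
fc = 1 / (2*pi*0.001) = 159.15 Hz

tau = 1.0 ms, fc = 159.15 Hz


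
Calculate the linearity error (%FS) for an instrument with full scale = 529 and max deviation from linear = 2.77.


Linearity error = (max deviation / full scale) * 100%.
Linearity = (2.77 / 529) * 100
Linearity = 0.524 %FS

0.524 %FS


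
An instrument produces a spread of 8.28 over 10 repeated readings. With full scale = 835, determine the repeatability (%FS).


Repeatability = (spread / full scale) * 100%.
R = (8.28 / 835) * 100
R = 0.992 %FS

0.992 %FS


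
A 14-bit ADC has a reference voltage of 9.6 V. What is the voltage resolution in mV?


The resolution (LSB) of an ADC is Vref / 2^n.
LSB = 9.6 / 2^14
LSB = 9.6 / 16384
LSB = 0.00058594 V = 0.5859375 mV

0.5859375 mV


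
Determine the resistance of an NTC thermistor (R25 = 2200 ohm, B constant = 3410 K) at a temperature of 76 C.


NTC thermistor equation: Rt = R25 * exp(B * (1/T - 1/T25)).
T in Kelvin: 349.15 K, T25 = 298.15 K
1/T - 1/T25 = 1/349.15 - 1/298.15 = -0.00048992
B * (1/T - 1/T25) = 3410 * -0.00048992 = -1.6706
Rt = 2200 * exp(-1.6706) = 413.9 ohm

413.9 ohm


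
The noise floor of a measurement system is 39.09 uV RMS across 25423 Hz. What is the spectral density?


Noise spectral density = Vrms / sqrt(BW).
NSD = 39.09 / sqrt(25423)
NSD = 39.09 / 159.4459
NSD = 0.2452 uV/sqrt(Hz)

0.2452 uV/sqrt(Hz)


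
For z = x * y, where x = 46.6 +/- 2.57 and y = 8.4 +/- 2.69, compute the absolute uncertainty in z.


For a product z = x*y, the relative uncertainty is:
uz/z = sqrt((ux/x)^2 + (uy/y)^2)
Relative uncertainties: ux/x = 2.57/46.6 = 0.05515
uy/y = 2.69/8.4 = 0.320238
z = 46.6 * 8.4 = 391.4
uz = 391.4 * sqrt(0.05515^2 + 0.320238^2) = 127.199

127.199


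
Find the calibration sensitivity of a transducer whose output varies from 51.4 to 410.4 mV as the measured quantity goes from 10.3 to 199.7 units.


Sensitivity = (y2 - y1) / (x2 - x1).
S = (410.4 - 51.4) / (199.7 - 10.3)
S = 359.0 / 189.4
S = 1.8955 mV/unit

1.8955 mV/unit


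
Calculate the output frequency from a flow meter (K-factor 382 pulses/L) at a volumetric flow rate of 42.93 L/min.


Frequency = K * Q / 60 (converting L/min to L/s).
f = 382 * 42.93 / 60
f = 16399.26 / 60
f = 273.32 Hz

273.32 Hz


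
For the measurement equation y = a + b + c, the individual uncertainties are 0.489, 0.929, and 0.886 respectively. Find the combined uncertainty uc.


For a sum of independent quantities, uc = sqrt(u1^2 + u2^2 + u3^2).
uc = sqrt(0.489^2 + 0.929^2 + 0.886^2)
uc = sqrt(0.239121 + 0.863041 + 0.784996)
uc = 1.3737

1.3737


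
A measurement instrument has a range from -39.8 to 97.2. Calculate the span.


Span = upper range - lower range.
Span = 97.2 - (-39.8)
Span = 137.0

137.0


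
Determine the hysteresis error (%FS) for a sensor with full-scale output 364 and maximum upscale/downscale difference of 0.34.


Hysteresis = (max difference / full scale) * 100%.
H = (0.34 / 364) * 100
H = 0.093 %FS

0.093 %FS


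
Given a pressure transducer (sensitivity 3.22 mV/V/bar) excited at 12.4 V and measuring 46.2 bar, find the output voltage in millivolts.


Output = sensitivity * Vex * P.
Vout = 3.22 * 12.4 * 46.2
Vout = 39.928 * 46.2
Vout = 1844.67 mV

1844.67 mV


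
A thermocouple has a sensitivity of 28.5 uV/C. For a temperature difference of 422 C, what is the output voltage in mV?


The thermocouple output V = sensitivity * dT.
V = 28.5 uV/C * 422 C
V = 12027.0 uV
V = 12.027 mV

12.027 mV


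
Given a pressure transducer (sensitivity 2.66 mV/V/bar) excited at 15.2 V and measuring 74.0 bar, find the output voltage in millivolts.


Output = sensitivity * Vex * P.
Vout = 2.66 * 15.2 * 74.0
Vout = 40.432 * 74.0
Vout = 2991.97 mV

2991.97 mV


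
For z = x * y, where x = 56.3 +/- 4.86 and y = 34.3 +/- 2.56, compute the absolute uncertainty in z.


For a product z = x*y, the relative uncertainty is:
uz/z = sqrt((ux/x)^2 + (uy/y)^2)
Relative uncertainties: ux/x = 4.86/56.3 = 0.086323
uy/y = 2.56/34.3 = 0.074636
z = 56.3 * 34.3 = 1931.1
uz = 1931.1 * sqrt(0.086323^2 + 0.074636^2) = 220.366

220.366


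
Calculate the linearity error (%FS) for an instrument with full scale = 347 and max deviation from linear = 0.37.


Linearity error = (max deviation / full scale) * 100%.
Linearity = (0.37 / 347) * 100
Linearity = 0.107 %FS

0.107 %FS


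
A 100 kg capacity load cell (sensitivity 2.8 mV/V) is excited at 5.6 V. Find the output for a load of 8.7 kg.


Vout = rated_output * Vex * (load / capacity).
Vout = 2.8 * 5.6 * (8.7 / 100)
Vout = 2.8 * 5.6 * 0.087
Vout = 1.364 mV

1.364 mV


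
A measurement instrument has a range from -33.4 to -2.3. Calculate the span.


Span = upper range - lower range.
Span = -2.3 - (-33.4)
Span = 31.1

31.1


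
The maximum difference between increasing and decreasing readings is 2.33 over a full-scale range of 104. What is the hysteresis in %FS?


Hysteresis = (max difference / full scale) * 100%.
H = (2.33 / 104) * 100
H = 2.24 %FS

2.24 %FS


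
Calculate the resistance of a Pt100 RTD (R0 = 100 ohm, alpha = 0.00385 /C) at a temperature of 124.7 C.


The RTD equation: Rt = R0 * (1 + alpha * T).
Rt = 100 * (1 + 0.00385 * 124.7)
Rt = 100 * (1 + 0.480095)
Rt = 100 * 1.480095
Rt = 148.01 ohm

148.01 ohm


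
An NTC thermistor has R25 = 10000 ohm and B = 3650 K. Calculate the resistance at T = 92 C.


NTC thermistor equation: Rt = R25 * exp(B * (1/T - 1/T25)).
T in Kelvin: 365.15 K, T25 = 298.15 K
1/T - 1/T25 = 1/365.15 - 1/298.15 = -0.00061542
B * (1/T - 1/T25) = 3650 * -0.00061542 = -2.2463
Rt = 10000 * exp(-2.2463) = 1057.9 ohm

1057.9 ohm


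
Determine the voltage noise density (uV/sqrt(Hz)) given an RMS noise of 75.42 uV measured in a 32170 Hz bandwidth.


Noise spectral density = Vrms / sqrt(BW).
NSD = 75.42 / sqrt(32170)
NSD = 75.42 / 179.36
NSD = 0.4205 uV/sqrt(Hz)

0.4205 uV/sqrt(Hz)


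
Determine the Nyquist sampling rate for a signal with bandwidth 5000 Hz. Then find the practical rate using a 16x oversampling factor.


By Nyquist theorem, fs_min = 2 * fmax.
fs_min = 2 * 5000 = 10000 Hz
Practical rate = 16 * fs_min = 16 * 10000 = 160000 Hz

fs_min = 10000 Hz, fs_practical = 160000 Hz


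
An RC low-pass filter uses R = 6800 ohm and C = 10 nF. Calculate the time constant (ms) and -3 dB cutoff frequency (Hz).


Time constant: tau = R * C.
tau = 6800 * 1.00e-08 = 6.8e-05 s
tau = 0.068 ms
Cutoff frequency: fc = 1 / (2*pi*R*C).
fc = 1 / (2*pi*6.8e-05) = 2340.51 Hz

tau = 0.068 ms, fc = 2340.51 Hz


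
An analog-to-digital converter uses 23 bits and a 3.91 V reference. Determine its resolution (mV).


The resolution (LSB) of an ADC is Vref / 2^n.
LSB = 3.91 / 2^23
LSB = 3.91 / 8388608
LSB = 4.7e-07 V = 0.00046611 mV

0.00046611 mV


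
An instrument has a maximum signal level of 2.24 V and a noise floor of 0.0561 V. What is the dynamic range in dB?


Dynamic range = 20 * log10(Vmax / Vnoise).
DR = 20 * log10(2.24 / 0.0561)
DR = 20 * log10(39.93)
DR = 32.03 dB

32.03 dB


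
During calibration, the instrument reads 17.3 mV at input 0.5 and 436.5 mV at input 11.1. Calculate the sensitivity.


Sensitivity = (y2 - y1) / (x2 - x1).
S = (436.5 - 17.3) / (11.1 - 0.5)
S = 419.2 / 10.6
S = 39.5472 mV/unit

39.5472 mV/unit


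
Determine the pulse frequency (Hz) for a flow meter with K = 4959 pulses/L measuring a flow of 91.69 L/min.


Frequency = K * Q / 60 (converting L/min to L/s).
f = 4959 * 91.69 / 60
f = 454690.71 / 60
f = 7578.18 Hz

7578.18 Hz


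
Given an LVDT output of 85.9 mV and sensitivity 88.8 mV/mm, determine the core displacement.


Displacement = Vout / sensitivity.
d = 85.9 / 88.8
d = 0.967 mm

0.967 mm


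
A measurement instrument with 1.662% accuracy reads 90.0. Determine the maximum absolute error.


Absolute error = (accuracy% / 100) * reading.
Error = (1.662 / 100) * 90.0
Error = 0.01662 * 90.0
Error = 1.4958

1.4958


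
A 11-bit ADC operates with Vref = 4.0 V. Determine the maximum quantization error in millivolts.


The maximum quantization error is +/- LSB/2.
LSB = Vref / 2^n = 4.0 / 2048 = 0.00195312 V
Max error = LSB / 2 = 0.00195312 / 2 = 0.00097656 V
Max error = 0.9766 mV

0.9766 mV


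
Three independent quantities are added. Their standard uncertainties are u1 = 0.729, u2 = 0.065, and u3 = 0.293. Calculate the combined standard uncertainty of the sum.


For a sum of independent quantities, uc = sqrt(u1^2 + u2^2 + u3^2).
uc = sqrt(0.729^2 + 0.065^2 + 0.293^2)
uc = sqrt(0.531441 + 0.004225 + 0.085849)
uc = 0.7884

0.7884


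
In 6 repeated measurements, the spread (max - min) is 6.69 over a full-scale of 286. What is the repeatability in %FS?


Repeatability = (spread / full scale) * 100%.
R = (6.69 / 286) * 100
R = 2.339 %FS

2.339 %FS


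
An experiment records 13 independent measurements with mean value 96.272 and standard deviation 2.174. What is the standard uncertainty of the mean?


The standard uncertainty for Type A evaluation is u = s / sqrt(n).
u = 2.174 / sqrt(13)
u = 2.174 / 3.6056
u = 0.603

0.603


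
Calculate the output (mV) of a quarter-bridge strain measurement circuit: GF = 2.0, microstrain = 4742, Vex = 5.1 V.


Quarter bridge output: Vout = (GF * epsilon * Vex) / 4.
Vout = (2.0 * 4742e-6 * 5.1) / 4
Vout = 0.0483684 / 4 V
Vout = 0.0120921 V = 12.0921 mV

12.0921 mV


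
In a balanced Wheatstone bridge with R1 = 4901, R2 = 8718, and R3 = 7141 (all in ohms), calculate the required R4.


At balance: R1*R4 = R2*R3, so R4 = R2*R3/R1.
R4 = 8718 * 7141 / 4901
R4 = 62255238 / 4901
R4 = 12702.56 ohm

12702.56 ohm


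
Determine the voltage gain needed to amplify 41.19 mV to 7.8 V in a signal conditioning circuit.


Gain = Vout / Vin (converting to same units).
G = 7.8 V / 41.19 mV
G = 7800.0 mV / 41.19 mV
G = 189.37

189.37


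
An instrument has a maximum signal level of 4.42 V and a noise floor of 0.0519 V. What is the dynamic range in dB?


Dynamic range = 20 * log10(Vmax / Vnoise).
DR = 20 * log10(4.42 / 0.0519)
DR = 20 * log10(85.16)
DR = 38.61 dB

38.61 dB


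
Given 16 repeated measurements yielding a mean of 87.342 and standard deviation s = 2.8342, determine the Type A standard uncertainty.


The standard uncertainty for Type A evaluation is u = s / sqrt(n).
u = 2.8342 / sqrt(16)
u = 2.8342 / 4.0
u = 0.7086

0.7086


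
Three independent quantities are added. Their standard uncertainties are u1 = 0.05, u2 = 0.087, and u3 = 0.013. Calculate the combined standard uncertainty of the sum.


For a sum of independent quantities, uc = sqrt(u1^2 + u2^2 + u3^2).
uc = sqrt(0.05^2 + 0.087^2 + 0.013^2)
uc = sqrt(0.0025 + 0.007569 + 0.000169)
uc = 0.1012

0.1012


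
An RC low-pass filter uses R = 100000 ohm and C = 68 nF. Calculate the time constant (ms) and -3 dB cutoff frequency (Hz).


Time constant: tau = R * C.
tau = 100000 * 6.80e-08 = 0.0068 s
tau = 6.8 ms
Cutoff frequency: fc = 1 / (2*pi*R*C).
fc = 1 / (2*pi*0.0068) = 23.41 Hz

tau = 6.8 ms, fc = 23.41 Hz


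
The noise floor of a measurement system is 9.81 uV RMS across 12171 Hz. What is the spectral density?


Noise spectral density = Vrms / sqrt(BW).
NSD = 9.81 / sqrt(12171)
NSD = 9.81 / 110.3223
NSD = 0.0889 uV/sqrt(Hz)

0.0889 uV/sqrt(Hz)


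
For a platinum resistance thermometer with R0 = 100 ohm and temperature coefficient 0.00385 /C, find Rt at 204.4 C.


The RTD equation: Rt = R0 * (1 + alpha * T).
Rt = 100 * (1 + 0.00385 * 204.4)
Rt = 100 * (1 + 0.78694)
Rt = 100 * 1.78694
Rt = 178.694 ohm

178.694 ohm


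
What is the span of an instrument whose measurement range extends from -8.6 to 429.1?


Span = upper range - lower range.
Span = 429.1 - (-8.6)
Span = 437.7

437.7


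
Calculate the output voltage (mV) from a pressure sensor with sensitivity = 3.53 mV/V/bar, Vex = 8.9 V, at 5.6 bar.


Output = sensitivity * Vex * P.
Vout = 3.53 * 8.9 * 5.6
Vout = 31.417 * 5.6
Vout = 175.94 mV

175.94 mV


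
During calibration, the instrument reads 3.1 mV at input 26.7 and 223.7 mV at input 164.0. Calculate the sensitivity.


Sensitivity = (y2 - y1) / (x2 - x1).
S = (223.7 - 3.1) / (164.0 - 26.7)
S = 220.6 / 137.3
S = 1.6067 mV/unit

1.6067 mV/unit


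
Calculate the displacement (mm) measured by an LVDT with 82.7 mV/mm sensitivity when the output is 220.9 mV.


Displacement = Vout / sensitivity.
d = 220.9 / 82.7
d = 2.671 mm

2.671 mm


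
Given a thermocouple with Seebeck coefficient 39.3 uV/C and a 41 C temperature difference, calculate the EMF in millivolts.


The thermocouple output V = sensitivity * dT.
V = 39.3 uV/C * 41 C
V = 1611.3 uV
V = 1.611 mV

1.611 mV


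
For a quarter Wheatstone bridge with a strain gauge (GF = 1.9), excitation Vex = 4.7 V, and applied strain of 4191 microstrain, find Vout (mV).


Quarter bridge output: Vout = (GF * epsilon * Vex) / 4.
Vout = (1.9 * 4191e-6 * 4.7) / 4
Vout = 0.03742563 / 4 V
Vout = 0.00935641 V = 9.3564 mV

9.3564 mV


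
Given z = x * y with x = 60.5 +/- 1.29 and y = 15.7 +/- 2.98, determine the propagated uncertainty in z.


For a product z = x*y, the relative uncertainty is:
uz/z = sqrt((ux/x)^2 + (uy/y)^2)
Relative uncertainties: ux/x = 1.29/60.5 = 0.021322
uy/y = 2.98/15.7 = 0.189809
z = 60.5 * 15.7 = 949.8
uz = 949.8 * sqrt(0.021322^2 + 0.189809^2) = 181.424

181.424


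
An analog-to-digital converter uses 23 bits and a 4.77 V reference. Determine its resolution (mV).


The resolution (LSB) of an ADC is Vref / 2^n.
LSB = 4.77 / 2^23
LSB = 4.77 / 8388608
LSB = 5.7e-07 V = 0.00056863 mV

0.00056863 mV


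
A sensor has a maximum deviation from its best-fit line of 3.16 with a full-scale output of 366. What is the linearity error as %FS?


Linearity error = (max deviation / full scale) * 100%.
Linearity = (3.16 / 366) * 100
Linearity = 0.863 %FS

0.863 %FS


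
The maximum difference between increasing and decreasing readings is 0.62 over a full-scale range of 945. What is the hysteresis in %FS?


Hysteresis = (max difference / full scale) * 100%.
H = (0.62 / 945) * 100
H = 0.066 %FS

0.066 %FS


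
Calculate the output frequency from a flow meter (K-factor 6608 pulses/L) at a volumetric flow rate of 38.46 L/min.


Frequency = K * Q / 60 (converting L/min to L/s).
f = 6608 * 38.46 / 60
f = 254143.68 / 60
f = 4235.73 Hz

4235.73 Hz


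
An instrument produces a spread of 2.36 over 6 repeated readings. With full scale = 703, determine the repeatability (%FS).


Repeatability = (spread / full scale) * 100%.
R = (2.36 / 703) * 100
R = 0.336 %FS

0.336 %FS


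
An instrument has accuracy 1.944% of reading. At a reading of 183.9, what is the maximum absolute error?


Absolute error = (accuracy% / 100) * reading.
Error = (1.944 / 100) * 183.9
Error = 0.01944 * 183.9
Error = 3.575

3.575


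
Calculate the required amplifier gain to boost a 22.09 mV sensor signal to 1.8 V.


Gain = Vout / Vin (converting to same units).
G = 1.8 V / 22.09 mV
G = 1800.0 mV / 22.09 mV
G = 81.48

81.48


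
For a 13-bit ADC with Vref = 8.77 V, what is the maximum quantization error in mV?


The maximum quantization error is +/- LSB/2.
LSB = Vref / 2^n = 8.77 / 8192 = 0.00107056 V
Max error = LSB / 2 = 0.00107056 / 2 = 0.00053528 V
Max error = 0.5353 mV

0.5353 mV


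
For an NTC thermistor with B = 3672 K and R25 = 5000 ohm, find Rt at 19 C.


NTC thermistor equation: Rt = R25 * exp(B * (1/T - 1/T25)).
T in Kelvin: 292.15 K, T25 = 298.15 K
1/T - 1/T25 = 1/292.15 - 1/298.15 = 6.888e-05
B * (1/T - 1/T25) = 3672 * 6.888e-05 = 0.2529
Rt = 5000 * exp(0.2529) = 6439.0 ohm

6439.0 ohm


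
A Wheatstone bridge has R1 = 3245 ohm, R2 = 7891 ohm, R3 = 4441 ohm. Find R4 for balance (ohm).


At balance: R1*R4 = R2*R3, so R4 = R2*R3/R1.
R4 = 7891 * 4441 / 3245
R4 = 35043931 / 3245
R4 = 10799.36 ohm

10799.36 ohm


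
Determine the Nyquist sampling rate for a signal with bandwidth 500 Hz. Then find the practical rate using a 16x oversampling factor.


By Nyquist theorem, fs_min = 2 * fmax.
fs_min = 2 * 500 = 1000 Hz
Practical rate = 16 * fs_min = 16 * 1000 = 16000 Hz

fs_min = 1000 Hz, fs_practical = 16000 Hz


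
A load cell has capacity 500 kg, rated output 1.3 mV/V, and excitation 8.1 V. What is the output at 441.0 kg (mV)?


Vout = rated_output * Vex * (load / capacity).
Vout = 1.3 * 8.1 * (441.0 / 500)
Vout = 1.3 * 8.1 * 0.882
Vout = 9.287 mV

9.287 mV


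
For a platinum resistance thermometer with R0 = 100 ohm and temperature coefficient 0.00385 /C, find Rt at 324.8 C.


The RTD equation: Rt = R0 * (1 + alpha * T).
Rt = 100 * (1 + 0.00385 * 324.8)
Rt = 100 * (1 + 1.25048)
Rt = 100 * 2.25048
Rt = 225.048 ohm

225.048 ohm


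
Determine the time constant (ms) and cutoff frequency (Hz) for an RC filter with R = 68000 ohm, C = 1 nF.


Time constant: tau = R * C.
tau = 68000 * 1.00e-09 = 6.8e-05 s
tau = 0.068 ms
Cutoff frequency: fc = 1 / (2*pi*R*C).
fc = 1 / (2*pi*6.8e-05) = 2340.51 Hz

tau = 0.068 ms, fc = 2340.51 Hz


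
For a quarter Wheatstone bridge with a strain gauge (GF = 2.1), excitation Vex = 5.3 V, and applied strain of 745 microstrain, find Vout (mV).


Quarter bridge output: Vout = (GF * epsilon * Vex) / 4.
Vout = (2.1 * 745e-6 * 5.3) / 4
Vout = 0.00829185 / 4 V
Vout = 0.00207296 V = 2.073 mV

2.073 mV


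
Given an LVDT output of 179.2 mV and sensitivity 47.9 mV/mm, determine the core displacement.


Displacement = Vout / sensitivity.
d = 179.2 / 47.9
d = 3.741 mm

3.741 mm


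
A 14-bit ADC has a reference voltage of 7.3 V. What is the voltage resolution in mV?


The resolution (LSB) of an ADC is Vref / 2^n.
LSB = 7.3 / 2^14
LSB = 7.3 / 16384
LSB = 0.00044556 V = 0.44555664 mV

0.44555664 mV


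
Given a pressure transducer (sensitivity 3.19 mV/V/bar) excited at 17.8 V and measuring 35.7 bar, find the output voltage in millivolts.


Output = sensitivity * Vex * P.
Vout = 3.19 * 17.8 * 35.7
Vout = 56.782 * 35.7
Vout = 2027.12 mV

2027.12 mV


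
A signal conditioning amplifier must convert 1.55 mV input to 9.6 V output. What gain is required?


Gain = Vout / Vin (converting to same units).
G = 9.6 V / 1.55 mV
G = 9600.0 mV / 1.55 mV
G = 6193.55

6193.55


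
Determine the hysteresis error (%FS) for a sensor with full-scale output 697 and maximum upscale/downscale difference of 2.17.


Hysteresis = (max difference / full scale) * 100%.
H = (2.17 / 697) * 100
H = 0.311 %FS

0.311 %FS


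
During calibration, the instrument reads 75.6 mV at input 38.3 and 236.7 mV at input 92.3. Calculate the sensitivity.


Sensitivity = (y2 - y1) / (x2 - x1).
S = (236.7 - 75.6) / (92.3 - 38.3)
S = 161.1 / 54.0
S = 2.9833 mV/unit

2.9833 mV/unit


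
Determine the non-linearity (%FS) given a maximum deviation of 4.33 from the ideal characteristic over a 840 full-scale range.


Linearity error = (max deviation / full scale) * 100%.
Linearity = (4.33 / 840) * 100
Linearity = 0.515 %FS

0.515 %FS


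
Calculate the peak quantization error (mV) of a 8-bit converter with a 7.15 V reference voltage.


The maximum quantization error is +/- LSB/2.
LSB = Vref / 2^n = 7.15 / 256 = 0.02792969 V
Max error = LSB / 2 = 0.02792969 / 2 = 0.01396484 V
Max error = 13.9648 mV

13.9648 mV
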